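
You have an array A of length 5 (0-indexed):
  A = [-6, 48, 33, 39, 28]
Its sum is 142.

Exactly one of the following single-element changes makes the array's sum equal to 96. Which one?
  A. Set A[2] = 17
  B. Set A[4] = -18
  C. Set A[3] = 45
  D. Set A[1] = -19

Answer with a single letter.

Option A: A[2] 33->17, delta=-16, new_sum=142+(-16)=126
Option B: A[4] 28->-18, delta=-46, new_sum=142+(-46)=96 <-- matches target
Option C: A[3] 39->45, delta=6, new_sum=142+(6)=148
Option D: A[1] 48->-19, delta=-67, new_sum=142+(-67)=75

Answer: B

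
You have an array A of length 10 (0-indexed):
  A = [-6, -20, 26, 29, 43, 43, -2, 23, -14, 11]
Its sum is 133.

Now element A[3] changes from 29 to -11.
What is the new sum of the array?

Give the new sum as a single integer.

Old value at index 3: 29
New value at index 3: -11
Delta = -11 - 29 = -40
New sum = old_sum + delta = 133 + (-40) = 93

Answer: 93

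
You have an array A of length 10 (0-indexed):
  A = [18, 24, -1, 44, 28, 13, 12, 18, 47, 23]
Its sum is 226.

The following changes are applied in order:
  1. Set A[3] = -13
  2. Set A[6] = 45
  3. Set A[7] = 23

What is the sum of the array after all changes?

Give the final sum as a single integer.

Answer: 207

Derivation:
Initial sum: 226
Change 1: A[3] 44 -> -13, delta = -57, sum = 169
Change 2: A[6] 12 -> 45, delta = 33, sum = 202
Change 3: A[7] 18 -> 23, delta = 5, sum = 207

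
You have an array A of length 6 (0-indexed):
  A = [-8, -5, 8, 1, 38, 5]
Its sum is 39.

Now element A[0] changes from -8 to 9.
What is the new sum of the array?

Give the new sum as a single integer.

Answer: 56

Derivation:
Old value at index 0: -8
New value at index 0: 9
Delta = 9 - -8 = 17
New sum = old_sum + delta = 39 + (17) = 56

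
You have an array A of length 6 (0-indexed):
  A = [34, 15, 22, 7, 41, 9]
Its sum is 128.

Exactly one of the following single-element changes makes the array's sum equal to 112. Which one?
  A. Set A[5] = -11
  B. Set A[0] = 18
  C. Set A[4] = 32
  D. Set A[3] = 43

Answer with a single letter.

Option A: A[5] 9->-11, delta=-20, new_sum=128+(-20)=108
Option B: A[0] 34->18, delta=-16, new_sum=128+(-16)=112 <-- matches target
Option C: A[4] 41->32, delta=-9, new_sum=128+(-9)=119
Option D: A[3] 7->43, delta=36, new_sum=128+(36)=164

Answer: B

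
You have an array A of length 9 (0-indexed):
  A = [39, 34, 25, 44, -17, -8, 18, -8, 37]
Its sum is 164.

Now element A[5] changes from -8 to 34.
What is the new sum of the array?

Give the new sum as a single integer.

Old value at index 5: -8
New value at index 5: 34
Delta = 34 - -8 = 42
New sum = old_sum + delta = 164 + (42) = 206

Answer: 206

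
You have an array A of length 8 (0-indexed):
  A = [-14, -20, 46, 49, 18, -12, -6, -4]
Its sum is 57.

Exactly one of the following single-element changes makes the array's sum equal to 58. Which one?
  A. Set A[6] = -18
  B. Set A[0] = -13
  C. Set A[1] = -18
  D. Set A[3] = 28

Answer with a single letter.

Answer: B

Derivation:
Option A: A[6] -6->-18, delta=-12, new_sum=57+(-12)=45
Option B: A[0] -14->-13, delta=1, new_sum=57+(1)=58 <-- matches target
Option C: A[1] -20->-18, delta=2, new_sum=57+(2)=59
Option D: A[3] 49->28, delta=-21, new_sum=57+(-21)=36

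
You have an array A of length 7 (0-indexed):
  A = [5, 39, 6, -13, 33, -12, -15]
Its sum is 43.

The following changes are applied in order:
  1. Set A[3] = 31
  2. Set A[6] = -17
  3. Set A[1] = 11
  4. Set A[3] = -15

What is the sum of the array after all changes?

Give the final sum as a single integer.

Initial sum: 43
Change 1: A[3] -13 -> 31, delta = 44, sum = 87
Change 2: A[6] -15 -> -17, delta = -2, sum = 85
Change 3: A[1] 39 -> 11, delta = -28, sum = 57
Change 4: A[3] 31 -> -15, delta = -46, sum = 11

Answer: 11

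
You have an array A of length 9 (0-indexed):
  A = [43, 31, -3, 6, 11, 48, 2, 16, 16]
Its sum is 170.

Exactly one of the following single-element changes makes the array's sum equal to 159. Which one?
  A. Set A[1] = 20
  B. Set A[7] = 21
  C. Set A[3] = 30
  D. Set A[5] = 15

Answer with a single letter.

Answer: A

Derivation:
Option A: A[1] 31->20, delta=-11, new_sum=170+(-11)=159 <-- matches target
Option B: A[7] 16->21, delta=5, new_sum=170+(5)=175
Option C: A[3] 6->30, delta=24, new_sum=170+(24)=194
Option D: A[5] 48->15, delta=-33, new_sum=170+(-33)=137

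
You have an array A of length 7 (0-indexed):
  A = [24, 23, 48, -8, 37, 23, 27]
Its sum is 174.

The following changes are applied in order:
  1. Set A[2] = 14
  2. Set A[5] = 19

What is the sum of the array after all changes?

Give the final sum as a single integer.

Answer: 136

Derivation:
Initial sum: 174
Change 1: A[2] 48 -> 14, delta = -34, sum = 140
Change 2: A[5] 23 -> 19, delta = -4, sum = 136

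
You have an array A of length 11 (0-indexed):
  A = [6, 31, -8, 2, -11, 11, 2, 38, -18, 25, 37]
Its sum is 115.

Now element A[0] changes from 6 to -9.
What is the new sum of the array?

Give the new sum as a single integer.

Old value at index 0: 6
New value at index 0: -9
Delta = -9 - 6 = -15
New sum = old_sum + delta = 115 + (-15) = 100

Answer: 100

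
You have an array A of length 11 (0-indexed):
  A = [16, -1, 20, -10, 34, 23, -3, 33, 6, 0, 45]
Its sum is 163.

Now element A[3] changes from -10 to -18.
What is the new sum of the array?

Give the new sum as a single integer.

Answer: 155

Derivation:
Old value at index 3: -10
New value at index 3: -18
Delta = -18 - -10 = -8
New sum = old_sum + delta = 163 + (-8) = 155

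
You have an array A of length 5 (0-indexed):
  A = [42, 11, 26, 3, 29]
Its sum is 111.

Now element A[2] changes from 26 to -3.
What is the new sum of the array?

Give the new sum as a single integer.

Answer: 82

Derivation:
Old value at index 2: 26
New value at index 2: -3
Delta = -3 - 26 = -29
New sum = old_sum + delta = 111 + (-29) = 82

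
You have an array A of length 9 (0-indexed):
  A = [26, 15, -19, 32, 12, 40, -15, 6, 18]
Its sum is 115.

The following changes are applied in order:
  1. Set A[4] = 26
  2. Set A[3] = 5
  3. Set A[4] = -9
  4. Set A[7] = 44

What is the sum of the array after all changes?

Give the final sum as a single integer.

Initial sum: 115
Change 1: A[4] 12 -> 26, delta = 14, sum = 129
Change 2: A[3] 32 -> 5, delta = -27, sum = 102
Change 3: A[4] 26 -> -9, delta = -35, sum = 67
Change 4: A[7] 6 -> 44, delta = 38, sum = 105

Answer: 105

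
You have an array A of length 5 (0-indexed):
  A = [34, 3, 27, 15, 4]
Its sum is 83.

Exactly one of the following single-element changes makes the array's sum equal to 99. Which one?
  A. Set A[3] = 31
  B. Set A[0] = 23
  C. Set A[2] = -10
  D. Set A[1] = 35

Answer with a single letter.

Option A: A[3] 15->31, delta=16, new_sum=83+(16)=99 <-- matches target
Option B: A[0] 34->23, delta=-11, new_sum=83+(-11)=72
Option C: A[2] 27->-10, delta=-37, new_sum=83+(-37)=46
Option D: A[1] 3->35, delta=32, new_sum=83+(32)=115

Answer: A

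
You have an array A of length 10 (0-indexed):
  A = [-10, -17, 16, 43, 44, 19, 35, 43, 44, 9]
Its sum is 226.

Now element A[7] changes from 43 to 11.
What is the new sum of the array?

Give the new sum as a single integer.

Old value at index 7: 43
New value at index 7: 11
Delta = 11 - 43 = -32
New sum = old_sum + delta = 226 + (-32) = 194

Answer: 194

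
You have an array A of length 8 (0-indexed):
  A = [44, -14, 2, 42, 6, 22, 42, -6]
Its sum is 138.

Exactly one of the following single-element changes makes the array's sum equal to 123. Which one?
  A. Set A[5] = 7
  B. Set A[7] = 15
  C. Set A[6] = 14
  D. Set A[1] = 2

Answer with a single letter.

Answer: A

Derivation:
Option A: A[5] 22->7, delta=-15, new_sum=138+(-15)=123 <-- matches target
Option B: A[7] -6->15, delta=21, new_sum=138+(21)=159
Option C: A[6] 42->14, delta=-28, new_sum=138+(-28)=110
Option D: A[1] -14->2, delta=16, new_sum=138+(16)=154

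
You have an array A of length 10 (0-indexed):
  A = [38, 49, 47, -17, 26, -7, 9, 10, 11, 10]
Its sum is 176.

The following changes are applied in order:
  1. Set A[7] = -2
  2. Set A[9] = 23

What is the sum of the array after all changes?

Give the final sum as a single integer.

Initial sum: 176
Change 1: A[7] 10 -> -2, delta = -12, sum = 164
Change 2: A[9] 10 -> 23, delta = 13, sum = 177

Answer: 177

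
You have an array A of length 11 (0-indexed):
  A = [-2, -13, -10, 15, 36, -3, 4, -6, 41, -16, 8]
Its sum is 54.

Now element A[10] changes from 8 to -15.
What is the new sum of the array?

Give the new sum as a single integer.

Old value at index 10: 8
New value at index 10: -15
Delta = -15 - 8 = -23
New sum = old_sum + delta = 54 + (-23) = 31

Answer: 31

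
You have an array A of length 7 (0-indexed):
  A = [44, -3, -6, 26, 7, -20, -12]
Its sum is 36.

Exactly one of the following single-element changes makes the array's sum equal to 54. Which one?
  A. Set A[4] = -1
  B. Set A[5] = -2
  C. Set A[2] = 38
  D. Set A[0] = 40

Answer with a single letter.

Answer: B

Derivation:
Option A: A[4] 7->-1, delta=-8, new_sum=36+(-8)=28
Option B: A[5] -20->-2, delta=18, new_sum=36+(18)=54 <-- matches target
Option C: A[2] -6->38, delta=44, new_sum=36+(44)=80
Option D: A[0] 44->40, delta=-4, new_sum=36+(-4)=32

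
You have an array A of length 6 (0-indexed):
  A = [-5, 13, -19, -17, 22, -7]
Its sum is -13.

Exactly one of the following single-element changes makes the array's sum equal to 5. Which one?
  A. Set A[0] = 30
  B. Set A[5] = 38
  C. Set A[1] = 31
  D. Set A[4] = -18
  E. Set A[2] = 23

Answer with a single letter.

Answer: C

Derivation:
Option A: A[0] -5->30, delta=35, new_sum=-13+(35)=22
Option B: A[5] -7->38, delta=45, new_sum=-13+(45)=32
Option C: A[1] 13->31, delta=18, new_sum=-13+(18)=5 <-- matches target
Option D: A[4] 22->-18, delta=-40, new_sum=-13+(-40)=-53
Option E: A[2] -19->23, delta=42, new_sum=-13+(42)=29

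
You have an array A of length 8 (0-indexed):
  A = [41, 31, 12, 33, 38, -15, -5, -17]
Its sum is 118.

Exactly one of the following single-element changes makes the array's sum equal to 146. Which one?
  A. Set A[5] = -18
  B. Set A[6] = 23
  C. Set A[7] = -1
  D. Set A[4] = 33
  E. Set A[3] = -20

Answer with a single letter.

Answer: B

Derivation:
Option A: A[5] -15->-18, delta=-3, new_sum=118+(-3)=115
Option B: A[6] -5->23, delta=28, new_sum=118+(28)=146 <-- matches target
Option C: A[7] -17->-1, delta=16, new_sum=118+(16)=134
Option D: A[4] 38->33, delta=-5, new_sum=118+(-5)=113
Option E: A[3] 33->-20, delta=-53, new_sum=118+(-53)=65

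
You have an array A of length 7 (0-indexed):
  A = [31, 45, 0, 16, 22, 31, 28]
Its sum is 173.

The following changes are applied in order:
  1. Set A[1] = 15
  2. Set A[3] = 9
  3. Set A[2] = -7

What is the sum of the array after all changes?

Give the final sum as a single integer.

Initial sum: 173
Change 1: A[1] 45 -> 15, delta = -30, sum = 143
Change 2: A[3] 16 -> 9, delta = -7, sum = 136
Change 3: A[2] 0 -> -7, delta = -7, sum = 129

Answer: 129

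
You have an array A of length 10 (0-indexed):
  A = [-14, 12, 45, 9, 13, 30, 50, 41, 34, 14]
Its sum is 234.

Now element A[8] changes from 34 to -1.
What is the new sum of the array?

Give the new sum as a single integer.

Old value at index 8: 34
New value at index 8: -1
Delta = -1 - 34 = -35
New sum = old_sum + delta = 234 + (-35) = 199

Answer: 199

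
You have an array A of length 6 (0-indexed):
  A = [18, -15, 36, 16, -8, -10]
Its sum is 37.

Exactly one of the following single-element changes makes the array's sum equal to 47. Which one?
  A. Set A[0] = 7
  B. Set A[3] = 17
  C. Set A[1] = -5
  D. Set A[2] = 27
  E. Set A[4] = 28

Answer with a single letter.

Option A: A[0] 18->7, delta=-11, new_sum=37+(-11)=26
Option B: A[3] 16->17, delta=1, new_sum=37+(1)=38
Option C: A[1] -15->-5, delta=10, new_sum=37+(10)=47 <-- matches target
Option D: A[2] 36->27, delta=-9, new_sum=37+(-9)=28
Option E: A[4] -8->28, delta=36, new_sum=37+(36)=73

Answer: C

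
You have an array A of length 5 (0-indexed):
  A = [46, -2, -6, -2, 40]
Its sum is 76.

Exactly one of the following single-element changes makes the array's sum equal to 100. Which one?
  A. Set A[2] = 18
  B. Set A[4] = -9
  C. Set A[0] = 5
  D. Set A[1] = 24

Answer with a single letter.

Option A: A[2] -6->18, delta=24, new_sum=76+(24)=100 <-- matches target
Option B: A[4] 40->-9, delta=-49, new_sum=76+(-49)=27
Option C: A[0] 46->5, delta=-41, new_sum=76+(-41)=35
Option D: A[1] -2->24, delta=26, new_sum=76+(26)=102

Answer: A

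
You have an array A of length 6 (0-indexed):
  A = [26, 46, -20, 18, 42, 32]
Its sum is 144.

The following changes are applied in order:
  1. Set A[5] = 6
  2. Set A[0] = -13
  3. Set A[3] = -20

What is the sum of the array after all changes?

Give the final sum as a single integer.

Initial sum: 144
Change 1: A[5] 32 -> 6, delta = -26, sum = 118
Change 2: A[0] 26 -> -13, delta = -39, sum = 79
Change 3: A[3] 18 -> -20, delta = -38, sum = 41

Answer: 41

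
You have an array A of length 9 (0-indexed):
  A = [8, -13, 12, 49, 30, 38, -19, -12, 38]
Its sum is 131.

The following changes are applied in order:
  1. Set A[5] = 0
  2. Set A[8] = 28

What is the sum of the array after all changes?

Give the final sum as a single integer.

Initial sum: 131
Change 1: A[5] 38 -> 0, delta = -38, sum = 93
Change 2: A[8] 38 -> 28, delta = -10, sum = 83

Answer: 83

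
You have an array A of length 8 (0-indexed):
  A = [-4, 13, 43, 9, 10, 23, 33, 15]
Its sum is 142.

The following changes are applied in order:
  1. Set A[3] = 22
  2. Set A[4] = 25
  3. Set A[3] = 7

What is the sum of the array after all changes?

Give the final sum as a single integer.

Initial sum: 142
Change 1: A[3] 9 -> 22, delta = 13, sum = 155
Change 2: A[4] 10 -> 25, delta = 15, sum = 170
Change 3: A[3] 22 -> 7, delta = -15, sum = 155

Answer: 155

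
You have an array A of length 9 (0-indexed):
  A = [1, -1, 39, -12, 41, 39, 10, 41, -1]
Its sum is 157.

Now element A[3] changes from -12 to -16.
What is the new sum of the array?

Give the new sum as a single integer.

Old value at index 3: -12
New value at index 3: -16
Delta = -16 - -12 = -4
New sum = old_sum + delta = 157 + (-4) = 153

Answer: 153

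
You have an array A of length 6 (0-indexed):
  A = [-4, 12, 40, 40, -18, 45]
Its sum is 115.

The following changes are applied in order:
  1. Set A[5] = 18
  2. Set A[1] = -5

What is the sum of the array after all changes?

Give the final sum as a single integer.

Answer: 71

Derivation:
Initial sum: 115
Change 1: A[5] 45 -> 18, delta = -27, sum = 88
Change 2: A[1] 12 -> -5, delta = -17, sum = 71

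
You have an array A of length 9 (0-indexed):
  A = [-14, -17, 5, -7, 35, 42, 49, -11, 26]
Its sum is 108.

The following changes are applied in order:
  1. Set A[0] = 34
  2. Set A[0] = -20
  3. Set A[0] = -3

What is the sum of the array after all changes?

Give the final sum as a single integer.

Initial sum: 108
Change 1: A[0] -14 -> 34, delta = 48, sum = 156
Change 2: A[0] 34 -> -20, delta = -54, sum = 102
Change 3: A[0] -20 -> -3, delta = 17, sum = 119

Answer: 119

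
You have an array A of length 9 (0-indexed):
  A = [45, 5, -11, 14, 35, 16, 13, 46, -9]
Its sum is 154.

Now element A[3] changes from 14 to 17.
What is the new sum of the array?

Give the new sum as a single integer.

Answer: 157

Derivation:
Old value at index 3: 14
New value at index 3: 17
Delta = 17 - 14 = 3
New sum = old_sum + delta = 154 + (3) = 157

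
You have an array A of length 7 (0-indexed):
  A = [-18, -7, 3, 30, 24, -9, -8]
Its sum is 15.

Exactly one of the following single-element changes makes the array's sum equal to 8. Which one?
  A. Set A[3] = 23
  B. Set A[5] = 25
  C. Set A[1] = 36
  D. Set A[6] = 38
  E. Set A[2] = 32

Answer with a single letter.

Option A: A[3] 30->23, delta=-7, new_sum=15+(-7)=8 <-- matches target
Option B: A[5] -9->25, delta=34, new_sum=15+(34)=49
Option C: A[1] -7->36, delta=43, new_sum=15+(43)=58
Option D: A[6] -8->38, delta=46, new_sum=15+(46)=61
Option E: A[2] 3->32, delta=29, new_sum=15+(29)=44

Answer: A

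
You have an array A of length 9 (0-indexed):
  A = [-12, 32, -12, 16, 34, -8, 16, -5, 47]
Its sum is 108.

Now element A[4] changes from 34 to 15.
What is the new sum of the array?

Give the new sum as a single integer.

Old value at index 4: 34
New value at index 4: 15
Delta = 15 - 34 = -19
New sum = old_sum + delta = 108 + (-19) = 89

Answer: 89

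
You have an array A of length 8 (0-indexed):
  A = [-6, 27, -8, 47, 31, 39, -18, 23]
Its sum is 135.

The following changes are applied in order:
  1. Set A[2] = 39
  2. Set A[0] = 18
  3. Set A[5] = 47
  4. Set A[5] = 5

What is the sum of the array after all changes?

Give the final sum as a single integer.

Answer: 172

Derivation:
Initial sum: 135
Change 1: A[2] -8 -> 39, delta = 47, sum = 182
Change 2: A[0] -6 -> 18, delta = 24, sum = 206
Change 3: A[5] 39 -> 47, delta = 8, sum = 214
Change 4: A[5] 47 -> 5, delta = -42, sum = 172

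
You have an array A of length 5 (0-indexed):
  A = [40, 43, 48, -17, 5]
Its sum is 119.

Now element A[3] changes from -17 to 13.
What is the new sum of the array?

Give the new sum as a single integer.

Old value at index 3: -17
New value at index 3: 13
Delta = 13 - -17 = 30
New sum = old_sum + delta = 119 + (30) = 149

Answer: 149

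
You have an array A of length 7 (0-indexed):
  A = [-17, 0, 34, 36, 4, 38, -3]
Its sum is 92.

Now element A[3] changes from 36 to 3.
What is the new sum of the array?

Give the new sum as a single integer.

Answer: 59

Derivation:
Old value at index 3: 36
New value at index 3: 3
Delta = 3 - 36 = -33
New sum = old_sum + delta = 92 + (-33) = 59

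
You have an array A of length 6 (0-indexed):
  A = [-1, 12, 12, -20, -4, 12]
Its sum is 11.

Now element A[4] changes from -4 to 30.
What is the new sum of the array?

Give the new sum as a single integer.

Answer: 45

Derivation:
Old value at index 4: -4
New value at index 4: 30
Delta = 30 - -4 = 34
New sum = old_sum + delta = 11 + (34) = 45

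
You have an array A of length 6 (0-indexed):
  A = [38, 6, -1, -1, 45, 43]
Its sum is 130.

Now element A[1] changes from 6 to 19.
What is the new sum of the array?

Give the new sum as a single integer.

Answer: 143

Derivation:
Old value at index 1: 6
New value at index 1: 19
Delta = 19 - 6 = 13
New sum = old_sum + delta = 130 + (13) = 143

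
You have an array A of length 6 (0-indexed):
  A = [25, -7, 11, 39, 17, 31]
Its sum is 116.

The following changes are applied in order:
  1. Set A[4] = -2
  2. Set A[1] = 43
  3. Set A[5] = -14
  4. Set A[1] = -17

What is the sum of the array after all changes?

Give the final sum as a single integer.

Initial sum: 116
Change 1: A[4] 17 -> -2, delta = -19, sum = 97
Change 2: A[1] -7 -> 43, delta = 50, sum = 147
Change 3: A[5] 31 -> -14, delta = -45, sum = 102
Change 4: A[1] 43 -> -17, delta = -60, sum = 42

Answer: 42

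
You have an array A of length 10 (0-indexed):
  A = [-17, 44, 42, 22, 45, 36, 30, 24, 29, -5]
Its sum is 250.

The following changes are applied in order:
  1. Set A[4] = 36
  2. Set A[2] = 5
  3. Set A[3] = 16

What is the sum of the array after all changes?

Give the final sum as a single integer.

Answer: 198

Derivation:
Initial sum: 250
Change 1: A[4] 45 -> 36, delta = -9, sum = 241
Change 2: A[2] 42 -> 5, delta = -37, sum = 204
Change 3: A[3] 22 -> 16, delta = -6, sum = 198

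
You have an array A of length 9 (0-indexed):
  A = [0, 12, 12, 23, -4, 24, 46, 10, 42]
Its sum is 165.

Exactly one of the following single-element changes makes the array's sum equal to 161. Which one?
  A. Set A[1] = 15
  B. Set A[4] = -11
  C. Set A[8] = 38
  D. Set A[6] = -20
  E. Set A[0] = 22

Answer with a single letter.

Option A: A[1] 12->15, delta=3, new_sum=165+(3)=168
Option B: A[4] -4->-11, delta=-7, new_sum=165+(-7)=158
Option C: A[8] 42->38, delta=-4, new_sum=165+(-4)=161 <-- matches target
Option D: A[6] 46->-20, delta=-66, new_sum=165+(-66)=99
Option E: A[0] 0->22, delta=22, new_sum=165+(22)=187

Answer: C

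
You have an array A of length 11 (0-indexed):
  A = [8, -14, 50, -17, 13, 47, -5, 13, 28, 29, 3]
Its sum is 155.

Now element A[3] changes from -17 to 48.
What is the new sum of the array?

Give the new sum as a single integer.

Answer: 220

Derivation:
Old value at index 3: -17
New value at index 3: 48
Delta = 48 - -17 = 65
New sum = old_sum + delta = 155 + (65) = 220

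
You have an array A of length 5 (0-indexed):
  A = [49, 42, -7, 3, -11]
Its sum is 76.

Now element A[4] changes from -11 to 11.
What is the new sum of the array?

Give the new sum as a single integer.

Old value at index 4: -11
New value at index 4: 11
Delta = 11 - -11 = 22
New sum = old_sum + delta = 76 + (22) = 98

Answer: 98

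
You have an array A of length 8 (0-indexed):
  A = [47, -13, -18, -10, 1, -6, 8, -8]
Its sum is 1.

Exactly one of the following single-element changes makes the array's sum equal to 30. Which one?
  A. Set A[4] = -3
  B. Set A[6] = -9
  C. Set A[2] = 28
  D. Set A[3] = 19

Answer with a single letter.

Answer: D

Derivation:
Option A: A[4] 1->-3, delta=-4, new_sum=1+(-4)=-3
Option B: A[6] 8->-9, delta=-17, new_sum=1+(-17)=-16
Option C: A[2] -18->28, delta=46, new_sum=1+(46)=47
Option D: A[3] -10->19, delta=29, new_sum=1+(29)=30 <-- matches target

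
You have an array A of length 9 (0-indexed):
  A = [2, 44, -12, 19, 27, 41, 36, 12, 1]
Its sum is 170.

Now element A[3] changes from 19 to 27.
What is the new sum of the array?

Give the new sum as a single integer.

Answer: 178

Derivation:
Old value at index 3: 19
New value at index 3: 27
Delta = 27 - 19 = 8
New sum = old_sum + delta = 170 + (8) = 178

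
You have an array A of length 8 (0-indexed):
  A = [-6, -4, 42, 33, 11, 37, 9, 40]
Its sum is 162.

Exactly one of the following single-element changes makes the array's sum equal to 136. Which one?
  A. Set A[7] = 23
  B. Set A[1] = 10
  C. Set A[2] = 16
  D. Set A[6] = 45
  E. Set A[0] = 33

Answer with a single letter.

Answer: C

Derivation:
Option A: A[7] 40->23, delta=-17, new_sum=162+(-17)=145
Option B: A[1] -4->10, delta=14, new_sum=162+(14)=176
Option C: A[2] 42->16, delta=-26, new_sum=162+(-26)=136 <-- matches target
Option D: A[6] 9->45, delta=36, new_sum=162+(36)=198
Option E: A[0] -6->33, delta=39, new_sum=162+(39)=201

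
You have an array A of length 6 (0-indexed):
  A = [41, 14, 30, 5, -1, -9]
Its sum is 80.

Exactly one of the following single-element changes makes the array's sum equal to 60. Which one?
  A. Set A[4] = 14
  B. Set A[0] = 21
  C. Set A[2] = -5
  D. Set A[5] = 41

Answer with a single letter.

Answer: B

Derivation:
Option A: A[4] -1->14, delta=15, new_sum=80+(15)=95
Option B: A[0] 41->21, delta=-20, new_sum=80+(-20)=60 <-- matches target
Option C: A[2] 30->-5, delta=-35, new_sum=80+(-35)=45
Option D: A[5] -9->41, delta=50, new_sum=80+(50)=130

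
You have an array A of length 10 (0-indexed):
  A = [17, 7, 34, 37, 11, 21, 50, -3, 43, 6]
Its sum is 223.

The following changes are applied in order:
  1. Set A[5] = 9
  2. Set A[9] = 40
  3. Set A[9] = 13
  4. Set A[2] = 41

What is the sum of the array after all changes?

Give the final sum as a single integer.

Initial sum: 223
Change 1: A[5] 21 -> 9, delta = -12, sum = 211
Change 2: A[9] 6 -> 40, delta = 34, sum = 245
Change 3: A[9] 40 -> 13, delta = -27, sum = 218
Change 4: A[2] 34 -> 41, delta = 7, sum = 225

Answer: 225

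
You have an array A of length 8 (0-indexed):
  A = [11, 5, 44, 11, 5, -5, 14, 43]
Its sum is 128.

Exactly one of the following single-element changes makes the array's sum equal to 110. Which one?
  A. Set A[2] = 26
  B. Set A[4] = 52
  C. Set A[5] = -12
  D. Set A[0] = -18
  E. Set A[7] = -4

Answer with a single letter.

Option A: A[2] 44->26, delta=-18, new_sum=128+(-18)=110 <-- matches target
Option B: A[4] 5->52, delta=47, new_sum=128+(47)=175
Option C: A[5] -5->-12, delta=-7, new_sum=128+(-7)=121
Option D: A[0] 11->-18, delta=-29, new_sum=128+(-29)=99
Option E: A[7] 43->-4, delta=-47, new_sum=128+(-47)=81

Answer: A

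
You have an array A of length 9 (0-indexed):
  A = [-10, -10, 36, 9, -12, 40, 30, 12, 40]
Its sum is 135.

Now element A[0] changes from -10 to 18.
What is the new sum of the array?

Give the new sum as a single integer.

Old value at index 0: -10
New value at index 0: 18
Delta = 18 - -10 = 28
New sum = old_sum + delta = 135 + (28) = 163

Answer: 163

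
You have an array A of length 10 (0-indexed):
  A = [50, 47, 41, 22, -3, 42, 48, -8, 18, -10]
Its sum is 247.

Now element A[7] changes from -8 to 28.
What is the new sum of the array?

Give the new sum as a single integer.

Old value at index 7: -8
New value at index 7: 28
Delta = 28 - -8 = 36
New sum = old_sum + delta = 247 + (36) = 283

Answer: 283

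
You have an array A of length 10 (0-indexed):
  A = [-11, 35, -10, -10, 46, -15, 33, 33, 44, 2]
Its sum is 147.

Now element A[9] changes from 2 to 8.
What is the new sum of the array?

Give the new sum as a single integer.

Answer: 153

Derivation:
Old value at index 9: 2
New value at index 9: 8
Delta = 8 - 2 = 6
New sum = old_sum + delta = 147 + (6) = 153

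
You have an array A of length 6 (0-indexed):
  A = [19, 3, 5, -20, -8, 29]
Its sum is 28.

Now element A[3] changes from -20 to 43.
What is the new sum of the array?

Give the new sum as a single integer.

Answer: 91

Derivation:
Old value at index 3: -20
New value at index 3: 43
Delta = 43 - -20 = 63
New sum = old_sum + delta = 28 + (63) = 91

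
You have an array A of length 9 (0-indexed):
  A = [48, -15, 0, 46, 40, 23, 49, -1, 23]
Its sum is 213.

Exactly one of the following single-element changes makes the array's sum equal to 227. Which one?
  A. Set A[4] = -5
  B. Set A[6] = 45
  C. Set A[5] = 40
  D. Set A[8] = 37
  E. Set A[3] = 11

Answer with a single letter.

Option A: A[4] 40->-5, delta=-45, new_sum=213+(-45)=168
Option B: A[6] 49->45, delta=-4, new_sum=213+(-4)=209
Option C: A[5] 23->40, delta=17, new_sum=213+(17)=230
Option D: A[8] 23->37, delta=14, new_sum=213+(14)=227 <-- matches target
Option E: A[3] 46->11, delta=-35, new_sum=213+(-35)=178

Answer: D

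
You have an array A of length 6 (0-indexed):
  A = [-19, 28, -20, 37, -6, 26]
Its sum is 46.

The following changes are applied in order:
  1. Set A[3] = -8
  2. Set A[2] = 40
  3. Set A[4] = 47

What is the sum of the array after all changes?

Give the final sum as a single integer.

Answer: 114

Derivation:
Initial sum: 46
Change 1: A[3] 37 -> -8, delta = -45, sum = 1
Change 2: A[2] -20 -> 40, delta = 60, sum = 61
Change 3: A[4] -6 -> 47, delta = 53, sum = 114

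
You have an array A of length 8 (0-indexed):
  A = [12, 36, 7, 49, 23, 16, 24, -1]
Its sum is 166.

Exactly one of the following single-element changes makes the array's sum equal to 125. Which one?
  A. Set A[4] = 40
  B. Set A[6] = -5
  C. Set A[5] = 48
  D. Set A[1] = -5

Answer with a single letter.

Answer: D

Derivation:
Option A: A[4] 23->40, delta=17, new_sum=166+(17)=183
Option B: A[6] 24->-5, delta=-29, new_sum=166+(-29)=137
Option C: A[5] 16->48, delta=32, new_sum=166+(32)=198
Option D: A[1] 36->-5, delta=-41, new_sum=166+(-41)=125 <-- matches target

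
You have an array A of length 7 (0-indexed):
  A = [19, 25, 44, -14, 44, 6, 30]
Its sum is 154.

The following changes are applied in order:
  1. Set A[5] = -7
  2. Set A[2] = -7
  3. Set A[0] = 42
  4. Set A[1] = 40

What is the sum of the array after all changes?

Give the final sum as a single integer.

Initial sum: 154
Change 1: A[5] 6 -> -7, delta = -13, sum = 141
Change 2: A[2] 44 -> -7, delta = -51, sum = 90
Change 3: A[0] 19 -> 42, delta = 23, sum = 113
Change 4: A[1] 25 -> 40, delta = 15, sum = 128

Answer: 128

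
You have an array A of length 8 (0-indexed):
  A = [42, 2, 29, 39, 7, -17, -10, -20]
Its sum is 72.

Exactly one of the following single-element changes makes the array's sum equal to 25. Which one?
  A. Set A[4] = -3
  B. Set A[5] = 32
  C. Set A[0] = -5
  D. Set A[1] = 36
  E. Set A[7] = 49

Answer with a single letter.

Answer: C

Derivation:
Option A: A[4] 7->-3, delta=-10, new_sum=72+(-10)=62
Option B: A[5] -17->32, delta=49, new_sum=72+(49)=121
Option C: A[0] 42->-5, delta=-47, new_sum=72+(-47)=25 <-- matches target
Option D: A[1] 2->36, delta=34, new_sum=72+(34)=106
Option E: A[7] -20->49, delta=69, new_sum=72+(69)=141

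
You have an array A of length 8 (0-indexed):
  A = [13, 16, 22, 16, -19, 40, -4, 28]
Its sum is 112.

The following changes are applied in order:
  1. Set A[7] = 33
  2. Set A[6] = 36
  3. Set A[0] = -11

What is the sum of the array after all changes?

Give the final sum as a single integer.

Initial sum: 112
Change 1: A[7] 28 -> 33, delta = 5, sum = 117
Change 2: A[6] -4 -> 36, delta = 40, sum = 157
Change 3: A[0] 13 -> -11, delta = -24, sum = 133

Answer: 133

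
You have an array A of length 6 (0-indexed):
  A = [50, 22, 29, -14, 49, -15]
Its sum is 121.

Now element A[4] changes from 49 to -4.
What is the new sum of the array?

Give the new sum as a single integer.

Answer: 68

Derivation:
Old value at index 4: 49
New value at index 4: -4
Delta = -4 - 49 = -53
New sum = old_sum + delta = 121 + (-53) = 68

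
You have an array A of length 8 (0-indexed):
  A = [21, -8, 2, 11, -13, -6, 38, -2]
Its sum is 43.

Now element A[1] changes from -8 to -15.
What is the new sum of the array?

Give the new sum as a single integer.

Answer: 36

Derivation:
Old value at index 1: -8
New value at index 1: -15
Delta = -15 - -8 = -7
New sum = old_sum + delta = 43 + (-7) = 36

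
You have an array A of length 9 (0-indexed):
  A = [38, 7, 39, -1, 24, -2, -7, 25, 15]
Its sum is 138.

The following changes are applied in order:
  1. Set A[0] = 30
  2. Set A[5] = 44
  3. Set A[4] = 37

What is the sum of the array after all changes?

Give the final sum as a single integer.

Initial sum: 138
Change 1: A[0] 38 -> 30, delta = -8, sum = 130
Change 2: A[5] -2 -> 44, delta = 46, sum = 176
Change 3: A[4] 24 -> 37, delta = 13, sum = 189

Answer: 189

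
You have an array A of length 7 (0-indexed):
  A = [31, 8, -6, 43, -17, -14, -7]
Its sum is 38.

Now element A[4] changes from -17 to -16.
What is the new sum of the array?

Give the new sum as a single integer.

Old value at index 4: -17
New value at index 4: -16
Delta = -16 - -17 = 1
New sum = old_sum + delta = 38 + (1) = 39

Answer: 39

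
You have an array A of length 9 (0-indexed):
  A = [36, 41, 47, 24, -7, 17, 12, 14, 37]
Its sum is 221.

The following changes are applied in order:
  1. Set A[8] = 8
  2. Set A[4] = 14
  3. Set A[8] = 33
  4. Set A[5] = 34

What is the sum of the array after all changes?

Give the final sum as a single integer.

Answer: 255

Derivation:
Initial sum: 221
Change 1: A[8] 37 -> 8, delta = -29, sum = 192
Change 2: A[4] -7 -> 14, delta = 21, sum = 213
Change 3: A[8] 8 -> 33, delta = 25, sum = 238
Change 4: A[5] 17 -> 34, delta = 17, sum = 255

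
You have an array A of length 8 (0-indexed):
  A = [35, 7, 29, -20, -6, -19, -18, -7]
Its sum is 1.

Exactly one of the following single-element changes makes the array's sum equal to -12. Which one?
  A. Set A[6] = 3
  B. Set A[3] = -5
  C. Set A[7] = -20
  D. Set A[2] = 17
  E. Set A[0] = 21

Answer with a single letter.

Answer: C

Derivation:
Option A: A[6] -18->3, delta=21, new_sum=1+(21)=22
Option B: A[3] -20->-5, delta=15, new_sum=1+(15)=16
Option C: A[7] -7->-20, delta=-13, new_sum=1+(-13)=-12 <-- matches target
Option D: A[2] 29->17, delta=-12, new_sum=1+(-12)=-11
Option E: A[0] 35->21, delta=-14, new_sum=1+(-14)=-13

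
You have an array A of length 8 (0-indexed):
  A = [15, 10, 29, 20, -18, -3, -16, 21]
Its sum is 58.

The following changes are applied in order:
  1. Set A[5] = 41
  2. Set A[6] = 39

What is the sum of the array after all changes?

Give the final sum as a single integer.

Answer: 157

Derivation:
Initial sum: 58
Change 1: A[5] -3 -> 41, delta = 44, sum = 102
Change 2: A[6] -16 -> 39, delta = 55, sum = 157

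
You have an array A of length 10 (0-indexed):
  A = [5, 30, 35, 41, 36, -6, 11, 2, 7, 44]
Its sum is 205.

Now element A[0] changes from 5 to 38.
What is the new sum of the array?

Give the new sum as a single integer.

Answer: 238

Derivation:
Old value at index 0: 5
New value at index 0: 38
Delta = 38 - 5 = 33
New sum = old_sum + delta = 205 + (33) = 238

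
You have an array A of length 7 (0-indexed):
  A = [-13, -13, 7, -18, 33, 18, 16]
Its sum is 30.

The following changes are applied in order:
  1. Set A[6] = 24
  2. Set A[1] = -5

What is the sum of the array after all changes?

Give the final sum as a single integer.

Answer: 46

Derivation:
Initial sum: 30
Change 1: A[6] 16 -> 24, delta = 8, sum = 38
Change 2: A[1] -13 -> -5, delta = 8, sum = 46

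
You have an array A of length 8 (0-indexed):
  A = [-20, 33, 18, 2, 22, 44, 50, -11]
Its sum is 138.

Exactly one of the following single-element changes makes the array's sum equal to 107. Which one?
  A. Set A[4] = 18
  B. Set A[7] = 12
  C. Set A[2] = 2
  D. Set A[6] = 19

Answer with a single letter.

Option A: A[4] 22->18, delta=-4, new_sum=138+(-4)=134
Option B: A[7] -11->12, delta=23, new_sum=138+(23)=161
Option C: A[2] 18->2, delta=-16, new_sum=138+(-16)=122
Option D: A[6] 50->19, delta=-31, new_sum=138+(-31)=107 <-- matches target

Answer: D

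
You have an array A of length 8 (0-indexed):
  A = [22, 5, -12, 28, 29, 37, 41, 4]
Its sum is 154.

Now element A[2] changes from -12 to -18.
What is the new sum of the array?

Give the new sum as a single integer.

Answer: 148

Derivation:
Old value at index 2: -12
New value at index 2: -18
Delta = -18 - -12 = -6
New sum = old_sum + delta = 154 + (-6) = 148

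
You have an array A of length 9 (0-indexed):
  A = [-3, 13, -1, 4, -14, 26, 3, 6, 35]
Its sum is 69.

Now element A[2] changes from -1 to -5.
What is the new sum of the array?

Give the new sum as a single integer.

Old value at index 2: -1
New value at index 2: -5
Delta = -5 - -1 = -4
New sum = old_sum + delta = 69 + (-4) = 65

Answer: 65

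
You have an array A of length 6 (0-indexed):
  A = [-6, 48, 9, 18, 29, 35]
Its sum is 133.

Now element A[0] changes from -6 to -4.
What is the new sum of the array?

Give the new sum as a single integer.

Answer: 135

Derivation:
Old value at index 0: -6
New value at index 0: -4
Delta = -4 - -6 = 2
New sum = old_sum + delta = 133 + (2) = 135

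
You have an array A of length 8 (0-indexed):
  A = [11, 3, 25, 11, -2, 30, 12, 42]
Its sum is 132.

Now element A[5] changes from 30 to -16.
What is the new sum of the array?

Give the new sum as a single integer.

Old value at index 5: 30
New value at index 5: -16
Delta = -16 - 30 = -46
New sum = old_sum + delta = 132 + (-46) = 86

Answer: 86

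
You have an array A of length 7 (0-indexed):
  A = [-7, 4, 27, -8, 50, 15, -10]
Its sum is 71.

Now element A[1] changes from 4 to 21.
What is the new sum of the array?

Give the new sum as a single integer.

Answer: 88

Derivation:
Old value at index 1: 4
New value at index 1: 21
Delta = 21 - 4 = 17
New sum = old_sum + delta = 71 + (17) = 88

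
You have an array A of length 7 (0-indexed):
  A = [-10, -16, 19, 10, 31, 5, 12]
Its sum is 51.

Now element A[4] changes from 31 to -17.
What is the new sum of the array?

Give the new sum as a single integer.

Old value at index 4: 31
New value at index 4: -17
Delta = -17 - 31 = -48
New sum = old_sum + delta = 51 + (-48) = 3

Answer: 3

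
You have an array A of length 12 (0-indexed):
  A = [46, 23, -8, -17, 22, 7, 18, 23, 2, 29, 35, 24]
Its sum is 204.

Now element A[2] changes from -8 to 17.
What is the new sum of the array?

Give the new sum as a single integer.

Old value at index 2: -8
New value at index 2: 17
Delta = 17 - -8 = 25
New sum = old_sum + delta = 204 + (25) = 229

Answer: 229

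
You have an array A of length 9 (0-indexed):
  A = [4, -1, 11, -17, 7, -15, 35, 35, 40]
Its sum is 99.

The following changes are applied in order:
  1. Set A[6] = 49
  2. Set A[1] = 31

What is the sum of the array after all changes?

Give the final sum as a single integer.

Answer: 145

Derivation:
Initial sum: 99
Change 1: A[6] 35 -> 49, delta = 14, sum = 113
Change 2: A[1] -1 -> 31, delta = 32, sum = 145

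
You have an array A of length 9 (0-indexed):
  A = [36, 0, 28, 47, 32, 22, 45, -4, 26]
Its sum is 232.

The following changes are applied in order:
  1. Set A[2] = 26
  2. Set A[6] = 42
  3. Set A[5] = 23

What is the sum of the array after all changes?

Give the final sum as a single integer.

Answer: 228

Derivation:
Initial sum: 232
Change 1: A[2] 28 -> 26, delta = -2, sum = 230
Change 2: A[6] 45 -> 42, delta = -3, sum = 227
Change 3: A[5] 22 -> 23, delta = 1, sum = 228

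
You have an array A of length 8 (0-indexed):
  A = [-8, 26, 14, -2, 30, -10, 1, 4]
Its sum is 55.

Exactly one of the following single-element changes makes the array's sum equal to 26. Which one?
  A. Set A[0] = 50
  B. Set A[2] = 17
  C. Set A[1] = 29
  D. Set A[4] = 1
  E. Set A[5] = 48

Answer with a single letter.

Answer: D

Derivation:
Option A: A[0] -8->50, delta=58, new_sum=55+(58)=113
Option B: A[2] 14->17, delta=3, new_sum=55+(3)=58
Option C: A[1] 26->29, delta=3, new_sum=55+(3)=58
Option D: A[4] 30->1, delta=-29, new_sum=55+(-29)=26 <-- matches target
Option E: A[5] -10->48, delta=58, new_sum=55+(58)=113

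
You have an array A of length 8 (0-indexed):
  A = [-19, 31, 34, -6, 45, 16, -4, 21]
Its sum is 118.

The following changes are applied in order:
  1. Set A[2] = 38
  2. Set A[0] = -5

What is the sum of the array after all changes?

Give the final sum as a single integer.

Initial sum: 118
Change 1: A[2] 34 -> 38, delta = 4, sum = 122
Change 2: A[0] -19 -> -5, delta = 14, sum = 136

Answer: 136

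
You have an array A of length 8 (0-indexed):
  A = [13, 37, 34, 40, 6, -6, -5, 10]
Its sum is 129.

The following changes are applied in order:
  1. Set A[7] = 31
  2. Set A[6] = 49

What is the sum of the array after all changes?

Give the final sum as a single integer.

Initial sum: 129
Change 1: A[7] 10 -> 31, delta = 21, sum = 150
Change 2: A[6] -5 -> 49, delta = 54, sum = 204

Answer: 204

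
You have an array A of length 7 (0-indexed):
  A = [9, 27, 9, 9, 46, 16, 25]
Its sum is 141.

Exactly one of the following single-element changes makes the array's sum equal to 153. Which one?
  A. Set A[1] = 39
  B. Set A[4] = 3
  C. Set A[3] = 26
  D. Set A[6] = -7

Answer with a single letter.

Option A: A[1] 27->39, delta=12, new_sum=141+(12)=153 <-- matches target
Option B: A[4] 46->3, delta=-43, new_sum=141+(-43)=98
Option C: A[3] 9->26, delta=17, new_sum=141+(17)=158
Option D: A[6] 25->-7, delta=-32, new_sum=141+(-32)=109

Answer: A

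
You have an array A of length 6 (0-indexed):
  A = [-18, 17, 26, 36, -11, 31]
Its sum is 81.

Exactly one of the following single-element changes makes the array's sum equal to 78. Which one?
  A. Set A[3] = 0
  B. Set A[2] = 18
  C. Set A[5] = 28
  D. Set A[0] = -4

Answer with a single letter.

Option A: A[3] 36->0, delta=-36, new_sum=81+(-36)=45
Option B: A[2] 26->18, delta=-8, new_sum=81+(-8)=73
Option C: A[5] 31->28, delta=-3, new_sum=81+(-3)=78 <-- matches target
Option D: A[0] -18->-4, delta=14, new_sum=81+(14)=95

Answer: C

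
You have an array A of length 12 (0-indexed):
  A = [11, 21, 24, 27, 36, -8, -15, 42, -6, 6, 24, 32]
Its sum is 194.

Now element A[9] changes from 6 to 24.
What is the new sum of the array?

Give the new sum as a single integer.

Old value at index 9: 6
New value at index 9: 24
Delta = 24 - 6 = 18
New sum = old_sum + delta = 194 + (18) = 212

Answer: 212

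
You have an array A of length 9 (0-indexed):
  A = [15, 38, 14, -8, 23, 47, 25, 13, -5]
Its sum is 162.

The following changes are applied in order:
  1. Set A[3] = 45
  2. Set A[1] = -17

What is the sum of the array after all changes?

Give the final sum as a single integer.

Initial sum: 162
Change 1: A[3] -8 -> 45, delta = 53, sum = 215
Change 2: A[1] 38 -> -17, delta = -55, sum = 160

Answer: 160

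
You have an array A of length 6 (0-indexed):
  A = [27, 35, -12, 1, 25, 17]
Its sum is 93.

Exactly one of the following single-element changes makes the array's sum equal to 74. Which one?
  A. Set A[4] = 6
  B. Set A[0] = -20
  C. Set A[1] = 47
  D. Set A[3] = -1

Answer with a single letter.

Answer: A

Derivation:
Option A: A[4] 25->6, delta=-19, new_sum=93+(-19)=74 <-- matches target
Option B: A[0] 27->-20, delta=-47, new_sum=93+(-47)=46
Option C: A[1] 35->47, delta=12, new_sum=93+(12)=105
Option D: A[3] 1->-1, delta=-2, new_sum=93+(-2)=91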